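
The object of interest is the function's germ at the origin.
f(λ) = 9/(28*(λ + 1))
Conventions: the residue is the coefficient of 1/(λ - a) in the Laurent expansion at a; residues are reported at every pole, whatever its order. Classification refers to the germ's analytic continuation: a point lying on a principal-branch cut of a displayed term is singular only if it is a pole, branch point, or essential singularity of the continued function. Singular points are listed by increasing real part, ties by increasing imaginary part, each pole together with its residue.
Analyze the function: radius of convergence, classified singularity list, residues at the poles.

Denominator factor (λ + 1): pole of order 1 at -1, modulus 1.
The radius of convergence is the smallest modulus among the singular points: 1.
At the order-1 pole -1 set g(λ) = (λ - (-1))*f(λ) = 9/28.
Simple pole: residue = g(a) at a = -1, which is 9/28.

Radius of convergence at 0: 1.
At -1: a pole of order 1; residue 9/28.


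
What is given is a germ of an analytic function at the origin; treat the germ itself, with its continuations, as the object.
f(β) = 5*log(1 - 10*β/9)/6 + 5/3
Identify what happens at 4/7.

There is no denominator, hence no pole anywhere.
Branch term log(1 - β/(9/10)): argument at 4/7 is 23/63, nonzero, so 4/7 is not its branch point (a point on a principal cut is still regular for the continued germ).
So the germ continues analytically to 4/7.

The point is a regular point.


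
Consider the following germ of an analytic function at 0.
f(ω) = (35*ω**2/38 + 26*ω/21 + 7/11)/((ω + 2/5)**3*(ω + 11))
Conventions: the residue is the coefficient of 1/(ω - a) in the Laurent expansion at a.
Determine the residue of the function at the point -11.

The residue is -108040375/1306842306.

At the order-1 pole -11 set g(ω) = (ω - (-11))*f(ω) = (35*ω**2/38 + 26*ω/21 + 7/11)/(ω + 2/5)**3.
Simple pole: residue = g(a) at a = -11, which is -108040375/1306842306.


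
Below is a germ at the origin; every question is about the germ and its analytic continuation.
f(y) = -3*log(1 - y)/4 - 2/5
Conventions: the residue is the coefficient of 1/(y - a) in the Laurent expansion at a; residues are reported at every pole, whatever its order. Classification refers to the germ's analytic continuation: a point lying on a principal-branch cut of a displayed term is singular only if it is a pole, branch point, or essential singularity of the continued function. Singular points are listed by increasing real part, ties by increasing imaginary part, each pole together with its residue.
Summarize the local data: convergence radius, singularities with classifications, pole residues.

Radius of convergence at 0: 1.
At 1: a logarithmic branch point.

Branch term (-3/4)*log(1 - y/(1)): its argument vanishes at y = 1, a logarithmic branch point, modulus 1.
The radius of convergence is the smallest modulus among the singular points: 1.


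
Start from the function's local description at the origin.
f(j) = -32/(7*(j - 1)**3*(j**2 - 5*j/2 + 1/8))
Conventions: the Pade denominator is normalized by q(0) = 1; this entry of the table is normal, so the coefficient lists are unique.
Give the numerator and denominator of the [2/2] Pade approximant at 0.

The Pade approximant has numerator coefficients [256/7, 642944/10801, 524928/10801]; denominator coefficients [1, -65955/3086, 53839/1543].

Taylor coefficients needed (expand at 0): a_0 = 256/7, a_1 = 5888/7, a_2 = 117248/7, a_3 = 2300416/7, a_4 = 6439168.
Write the denominator as Q(j) = 1 + q1*j + q2*j^2. Requiring Q*f - P = O(j^5) with deg P <= 2 kills the coefficients of j^3..j^4 in Q*f:
  j^3: a_3 + q1*a_2 + q2*a_1 = 0, i.e. 2300416/7 + (117248/7)*q1 + (5888/7)*q2 = 0.
  j^4: a_4 + q1*a_3 + q2*a_2 = 0, i.e. 6439168 + (2300416/7)*q1 + (117248/7)*q2 = 0.
Solving this linear system: q1 = -65955/3086, q2 = 53839/1543.
The numerator is Q*f truncated at degree 2: P0 = a_0 = 256/7; P1 = a_1 + q1*a_0 = 642944/10801; P2 = a_2 + q1*a_1 + q2*a_0 = 524928/10801.


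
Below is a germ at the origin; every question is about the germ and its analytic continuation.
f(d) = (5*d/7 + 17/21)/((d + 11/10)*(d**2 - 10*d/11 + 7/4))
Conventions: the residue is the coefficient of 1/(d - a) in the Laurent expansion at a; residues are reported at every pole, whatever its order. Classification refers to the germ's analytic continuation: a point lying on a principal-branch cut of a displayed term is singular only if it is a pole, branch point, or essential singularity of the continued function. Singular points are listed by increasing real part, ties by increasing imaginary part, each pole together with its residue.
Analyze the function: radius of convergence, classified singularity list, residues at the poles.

Radius of convergence at 0: 11/10.
At -11/10: a pole of order 1; residue 25/4158.
At (5/11) - ((3/22)*sqrt(83))*i: a pole of order 1; residue (-25/8316) + ((7355/230076)*sqrt(83))*i.
At (5/11) + ((3/22)*sqrt(83))*i: a pole of order 1; residue (-25/8316) - ((7355/230076)*sqrt(83))*i.


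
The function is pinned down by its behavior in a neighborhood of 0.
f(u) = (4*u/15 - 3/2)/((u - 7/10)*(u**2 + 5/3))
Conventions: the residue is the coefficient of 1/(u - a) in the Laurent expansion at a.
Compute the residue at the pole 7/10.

The residue is -394/647.

At the order-1 pole 7/10 set g(u) = (u - (7/10))*f(u) = (4*u/15 - 3/2)/(u**2 + 5/3).
Simple pole: residue = g(a) at a = 7/10, which is -394/647.


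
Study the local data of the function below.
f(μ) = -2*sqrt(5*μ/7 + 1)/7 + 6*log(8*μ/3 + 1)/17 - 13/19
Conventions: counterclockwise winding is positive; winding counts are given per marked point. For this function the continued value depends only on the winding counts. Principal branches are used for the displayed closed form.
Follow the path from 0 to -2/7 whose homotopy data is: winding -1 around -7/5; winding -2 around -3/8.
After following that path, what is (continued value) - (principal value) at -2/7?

Continued minus principal equals ((4/49)*sqrt(39)) - ((24/17)*pi)*i.

The rational part is single-valued and drops out of the difference; each branch term changes only by its own monodromy.
(-2/7)*sqrt(1 - μ/(-7/5)): winding -1 is odd, the square root flips sign, contributing -2*(-2/7)*sqrt(1 - (-2/7)/(-7/5)) = -2*(-2/7)*sqrt(39/49) = (4/49)*sqrt(39).
(6/17)*log(1 - μ/(-3/8)): each positive loop around -3/8 adds 2*pi*i to the log, so winding -2 contributes (6/17)*(-2)*2*pi*i = -(24/17)*pi*i.
Summing the contributions at μ = -2/7 gives ((4/49)*sqrt(39)) - ((24/17)*pi)*i.


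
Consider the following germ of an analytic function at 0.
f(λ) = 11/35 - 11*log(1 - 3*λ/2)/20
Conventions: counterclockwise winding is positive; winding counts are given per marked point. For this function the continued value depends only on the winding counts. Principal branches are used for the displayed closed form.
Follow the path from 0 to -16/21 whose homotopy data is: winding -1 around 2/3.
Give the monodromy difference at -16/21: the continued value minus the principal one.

Continued minus principal equals (11/10)*pi*i.

The rational part is single-valued and drops out of the difference; each branch term changes only by its own monodromy.
(-11/20)*log(1 - λ/(2/3)): each positive loop around 2/3 adds 2*pi*i to the log, so winding -1 contributes (-11/20)*(-1)*2*pi*i = (11/10)*pi*i.
Summing the contributions at λ = -16/21 gives (11/10)*pi*i.


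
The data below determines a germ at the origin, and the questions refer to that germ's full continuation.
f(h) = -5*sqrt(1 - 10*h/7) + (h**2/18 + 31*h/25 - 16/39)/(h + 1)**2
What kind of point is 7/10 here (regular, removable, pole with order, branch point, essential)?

The term (-5)*sqrt(1 - h/(7/10)) has argument 1 - 7/10/(7/10) = 0 at 7/10: a square-root (algebraic, two-sheeted) branch point; the remaining terms are analytic or single-valued there.

The point is an algebraic (square-root) branch point.


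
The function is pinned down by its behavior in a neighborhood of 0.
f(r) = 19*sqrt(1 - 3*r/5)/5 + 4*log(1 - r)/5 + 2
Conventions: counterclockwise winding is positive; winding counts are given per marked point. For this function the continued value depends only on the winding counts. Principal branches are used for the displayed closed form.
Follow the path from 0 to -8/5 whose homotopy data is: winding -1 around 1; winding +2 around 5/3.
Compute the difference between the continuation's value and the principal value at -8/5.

The rational part is single-valued and drops out of the difference; each branch term changes only by its own monodromy.
(19/5)*sqrt(1 - r/(5/3)): winding +2 is even, the square root returns to the same sheet, contribution 0.
(4/5)*log(1 - r/(1)): each positive loop around 1 adds 2*pi*i to the log, so winding -1 contributes (4/5)*(-1)*2*pi*i = -(8/5)*pi*i.
Summing the contributions at r = -8/5 gives -(8/5)*pi*i.

Continued minus principal equals -(8/5)*pi*i.


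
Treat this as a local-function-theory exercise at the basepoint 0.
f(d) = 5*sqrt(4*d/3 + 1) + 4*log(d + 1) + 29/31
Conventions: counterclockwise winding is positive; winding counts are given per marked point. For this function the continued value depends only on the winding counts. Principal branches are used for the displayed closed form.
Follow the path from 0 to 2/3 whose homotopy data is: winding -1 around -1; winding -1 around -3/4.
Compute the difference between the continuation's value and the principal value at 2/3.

Continued minus principal equals (-(10/3)*sqrt(17)) - ((8)*pi)*i.

The rational part is single-valued and drops out of the difference; each branch term changes only by its own monodromy.
(5)*sqrt(1 - d/(-3/4)): winding -1 is odd, the square root flips sign, contributing -2*(5)*sqrt(1 - (2/3)/(-3/4)) = -2*(5)*sqrt(17/9) = -(10/3)*sqrt(17).
(4)*log(1 - d/(-1)): each positive loop around -1 adds 2*pi*i to the log, so winding -1 contributes (4)*(-1)*2*pi*i = -(8)*pi*i.
Summing the contributions at d = 2/3 gives (-(10/3)*sqrt(17)) - ((8)*pi)*i.


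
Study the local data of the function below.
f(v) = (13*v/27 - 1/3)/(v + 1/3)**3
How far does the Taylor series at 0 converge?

Denominator factor (v + 1/3)^3: pole of order 3 at -1/3, modulus 1/3.
The radius of convergence is the smallest modulus among the singular points: 1/3.

The radius of convergence is 1/3.


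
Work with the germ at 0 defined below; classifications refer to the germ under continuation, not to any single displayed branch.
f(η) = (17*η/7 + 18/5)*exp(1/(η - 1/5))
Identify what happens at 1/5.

The point is an essential singularity.

The exponent 1/(η - (1/5)) has a pole at 1/5, so exp(1/(η - (1/5))) takes every nonzero value near it: an essential singularity (not a pole of any order).


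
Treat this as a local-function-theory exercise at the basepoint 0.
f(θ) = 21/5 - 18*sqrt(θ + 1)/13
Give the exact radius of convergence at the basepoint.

Branch term (-18/13)*sqrt(1 - θ/(-1)): its argument vanishes at θ = -1, a square-root branch point, modulus 1.
The radius of convergence is the smallest modulus among the singular points: 1.

The radius of convergence is 1.


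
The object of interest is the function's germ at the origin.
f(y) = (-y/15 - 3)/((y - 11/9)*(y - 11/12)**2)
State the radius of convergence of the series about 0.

The radius of convergence is 11/12.

Denominator factor (y - 11/12)^2: pole of order 2 at 11/12, modulus 11/12.
Denominator factor (y - 11/9): pole of order 1 at 11/9, modulus 11/9.
The radius of convergence is the smallest modulus among the singular points: 11/12.


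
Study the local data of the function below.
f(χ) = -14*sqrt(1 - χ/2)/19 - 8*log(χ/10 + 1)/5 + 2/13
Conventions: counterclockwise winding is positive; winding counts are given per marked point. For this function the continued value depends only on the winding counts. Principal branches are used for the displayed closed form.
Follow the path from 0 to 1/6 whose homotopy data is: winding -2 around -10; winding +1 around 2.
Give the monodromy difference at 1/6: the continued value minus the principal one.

Continued minus principal equals ((14/57)*sqrt(33)) + ((32/5)*pi)*i.

The rational part is single-valued and drops out of the difference; each branch term changes only by its own monodromy.
(-14/19)*sqrt(1 - χ/(2)): winding +1 is odd, the square root flips sign, contributing -2*(-14/19)*sqrt(1 - (1/6)/(2)) = -2*(-14/19)*sqrt(11/12) = (14/57)*sqrt(33).
(-8/5)*log(1 - χ/(-10)): each positive loop around -10 adds 2*pi*i to the log, so winding -2 contributes (-8/5)*(-2)*2*pi*i = (32/5)*pi*i.
Summing the contributions at χ = 1/6 gives ((14/57)*sqrt(33)) + ((32/5)*pi)*i.


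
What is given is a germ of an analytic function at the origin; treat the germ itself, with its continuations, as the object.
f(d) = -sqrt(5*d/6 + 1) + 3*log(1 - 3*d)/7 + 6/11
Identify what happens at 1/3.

The term (3/7)*log(1 - d/(1/3)) has argument 1 - 1/3/(1/3) = 0 at 1/3: a logarithmic (infinitely-sheeted) branch point; the remaining terms are analytic or single-valued there.

The point is a logarithmic branch point.


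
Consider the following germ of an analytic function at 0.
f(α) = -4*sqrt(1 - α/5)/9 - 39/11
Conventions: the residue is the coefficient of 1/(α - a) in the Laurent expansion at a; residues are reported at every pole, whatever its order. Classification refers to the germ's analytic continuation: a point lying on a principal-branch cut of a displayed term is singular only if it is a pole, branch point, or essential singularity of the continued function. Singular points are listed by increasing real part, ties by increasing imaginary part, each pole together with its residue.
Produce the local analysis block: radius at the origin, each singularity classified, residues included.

Radius of convergence at 0: 5.
At 5: an algebraic (square-root) branch point.

Branch term (-4/9)*sqrt(1 - α/(5)): its argument vanishes at α = 5, a square-root branch point, modulus 5.
The radius of convergence is the smallest modulus among the singular points: 5.


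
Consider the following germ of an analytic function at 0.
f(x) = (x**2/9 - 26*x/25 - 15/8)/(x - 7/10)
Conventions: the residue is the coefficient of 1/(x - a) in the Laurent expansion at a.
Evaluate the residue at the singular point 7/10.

The residue is -22937/9000.

At the order-1 pole 7/10 set g(x) = (x - (7/10))*f(x) = x**2/9 - 26*x/25 - 15/8.
Simple pole: residue = g(a) at a = 7/10, which is -22937/9000.


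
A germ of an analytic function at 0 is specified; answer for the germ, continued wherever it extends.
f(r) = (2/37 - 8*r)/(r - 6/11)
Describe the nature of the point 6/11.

The point is a pole of order 1.

The denominator factor r - 6/11 vanishes at 6/11 and appears to the power 1; the numerator there equals -1754/407, nonzero, and no other factor vanishes.
Hence a pole whose order is the multiplicity, 1.


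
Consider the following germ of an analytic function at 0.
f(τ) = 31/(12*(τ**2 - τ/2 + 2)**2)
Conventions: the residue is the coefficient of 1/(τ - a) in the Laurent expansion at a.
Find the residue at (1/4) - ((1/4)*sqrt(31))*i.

The factor τ**2 - τ/2 + 2 splits as (τ - a)(τ - a') with a = (1/4) - ((1/4)*sqrt(31))*i, a' = (1/4) + ((1/4)*sqrt(31))*i. At the order-2 pole a set g(τ) = (τ - a)^2*f(τ) = [31/12] / (τ - a')^2.
Order-2 pole: residue = g'(a); g'((1/4) - ((1/4)*sqrt(31))*i) = ((4/93)*sqrt(31))*i, so the residue is ((4/93)*sqrt(31))*i.

The residue is ((4/93)*sqrt(31))*i.


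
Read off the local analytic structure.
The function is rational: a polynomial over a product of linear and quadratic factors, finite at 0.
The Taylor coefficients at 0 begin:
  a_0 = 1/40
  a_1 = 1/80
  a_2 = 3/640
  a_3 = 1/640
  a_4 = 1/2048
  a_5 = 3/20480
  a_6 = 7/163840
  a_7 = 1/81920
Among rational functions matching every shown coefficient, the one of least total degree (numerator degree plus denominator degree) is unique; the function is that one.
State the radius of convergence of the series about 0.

No rational of total degree below 2 reproduces all 8 coefficients; solving the [0/2] Pade equations on them gives f(u) = 2/(5*(u - 4)**2), whose expansion matches every shown term.
Denominator factor (u - 4)^2: pole of order 2 at 4, modulus 4.
The radius of convergence is the smallest modulus among the singular points: 4.

The radius of convergence is 4.


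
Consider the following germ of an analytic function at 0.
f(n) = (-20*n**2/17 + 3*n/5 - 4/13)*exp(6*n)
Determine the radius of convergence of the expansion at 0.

The radius of convergence is infinite.

The factor exp(6*n) is entire and contributes no finite singular point.
The polynomial part has no poles.
No finite singular points: the Taylor series at 0 converges everywhere.


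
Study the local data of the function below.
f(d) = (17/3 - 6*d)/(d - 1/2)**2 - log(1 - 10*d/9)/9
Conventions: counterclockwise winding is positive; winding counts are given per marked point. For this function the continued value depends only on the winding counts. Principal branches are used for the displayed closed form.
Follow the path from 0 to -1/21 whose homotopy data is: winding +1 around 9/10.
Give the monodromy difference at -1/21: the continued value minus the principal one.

Continued minus principal equals -(2/9)*pi*i.

The rational part is single-valued and drops out of the difference; each branch term changes only by its own monodromy.
(-1/9)*log(1 - d/(9/10)): each positive loop around 9/10 adds 2*pi*i to the log, so winding +1 contributes (-1/9)*(1)*2*pi*i = -(2/9)*pi*i.
Summing the contributions at d = -1/21 gives -(2/9)*pi*i.


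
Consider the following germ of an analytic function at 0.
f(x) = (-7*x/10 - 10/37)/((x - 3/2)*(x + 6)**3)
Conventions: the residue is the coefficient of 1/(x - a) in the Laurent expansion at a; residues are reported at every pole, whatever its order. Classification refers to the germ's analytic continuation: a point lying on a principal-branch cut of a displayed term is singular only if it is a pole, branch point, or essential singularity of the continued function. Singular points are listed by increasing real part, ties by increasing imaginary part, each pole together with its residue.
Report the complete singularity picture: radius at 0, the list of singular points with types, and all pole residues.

Radius of convergence at 0: 3/2.
At -6: a pole of order 3; residue 1954/624375.
At 3/2: a pole of order 1; residue -1954/624375.

Denominator factor (x - 3/2): pole of order 1 at 3/2, modulus 3/2.
Denominator factor (x + 6)^3: pole of order 3 at -6, modulus 6.
The radius of convergence is the smallest modulus among the singular points: 3/2.
At the order-3 pole -6 set g(x) = (x - (-6))^3*f(x) = (-7*x/10 - 10/37)/(x - 3/2).
Order-3 pole: residue = g''(a)/2; g''(-6) = 3908/624375, so the residue is 1954/624375.
At the order-1 pole 3/2 set g(x) = (x - (3/2))*f(x) = (-7*x/10 - 10/37)/(x + 6)**3.
Simple pole: residue = g(a) at a = 3/2, which is -1954/624375.
List the singular points by increasing real part (a conjugate pair: the negative imaginary part first).


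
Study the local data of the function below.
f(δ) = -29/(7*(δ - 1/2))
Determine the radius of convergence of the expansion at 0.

Denominator factor (δ - 1/2): pole of order 1 at 1/2, modulus 1/2.
The radius of convergence is the smallest modulus among the singular points: 1/2.

The radius of convergence is 1/2.


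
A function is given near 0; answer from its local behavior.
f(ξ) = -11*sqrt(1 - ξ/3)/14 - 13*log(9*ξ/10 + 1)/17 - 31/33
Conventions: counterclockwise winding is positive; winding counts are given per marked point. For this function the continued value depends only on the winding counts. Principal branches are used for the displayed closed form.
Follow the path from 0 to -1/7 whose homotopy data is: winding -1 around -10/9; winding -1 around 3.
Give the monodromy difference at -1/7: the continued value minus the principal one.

The rational part is single-valued and drops out of the difference; each branch term changes only by its own monodromy.
(-13/17)*log(1 - ξ/(-10/9)): each positive loop around -10/9 adds 2*pi*i to the log, so winding -1 contributes (-13/17)*(-1)*2*pi*i = (26/17)*pi*i.
(-11/14)*sqrt(1 - ξ/(3)): winding -1 is odd, the square root flips sign, contributing -2*(-11/14)*sqrt(1 - (-1/7)/(3)) = -2*(-11/14)*sqrt(22/21) = (11/147)*sqrt(462).
Summing the contributions at ξ = -1/7 gives ((11/147)*sqrt(462)) + ((26/17)*pi)*i.

Continued minus principal equals ((11/147)*sqrt(462)) + ((26/17)*pi)*i.


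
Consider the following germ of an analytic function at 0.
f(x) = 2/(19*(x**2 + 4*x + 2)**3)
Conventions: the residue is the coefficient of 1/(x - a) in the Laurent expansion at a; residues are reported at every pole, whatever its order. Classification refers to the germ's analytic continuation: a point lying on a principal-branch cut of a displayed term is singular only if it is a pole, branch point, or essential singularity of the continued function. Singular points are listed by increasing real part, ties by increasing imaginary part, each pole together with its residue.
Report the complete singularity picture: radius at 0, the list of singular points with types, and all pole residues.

Radius of convergence at 0: 2 - sqrt(2).
At -2 - sqrt(2): a pole of order 3; residue -(3/1216)*sqrt(2).
At -2 + sqrt(2): a pole of order 3; residue (3/1216)*sqrt(2).

Denominator factor (x**2 + 4*x + 2)^3: discriminant 8, real irrational roots -2 + sqrt(2) and -2 - sqrt(2); poles of order 3, moduli 2 - sqrt(2) and 2 + sqrt(2).
The radius of convergence is the smallest modulus among the singular points: 2 - sqrt(2).
The factor x**2 + 4*x + 2 splits as (x - a)(x - a') with a = -2 - sqrt(2), a' = -2 + sqrt(2). At the order-3 pole a set g(x) = (x - a)^3*f(x) = [2/19] / (x - a')^3.
Order-3 pole: residue = g''(a)/2; g''(-2 - sqrt(2)) = -(3/608)*sqrt(2), so the residue is -(3/1216)*sqrt(2).
The factor x**2 + 4*x + 2 splits as (x - a)(x - a') with a = -2 + sqrt(2), a' = -2 - sqrt(2). At the order-3 pole a set g(x) = (x - a)^3*f(x) = [2/19] / (x - a')^3.
Order-3 pole: residue = g''(a)/2; g''(-2 + sqrt(2)) = (3/608)*sqrt(2), so the residue is (3/1216)*sqrt(2).
List the singular points by increasing real part (a conjugate pair: the negative imaginary part first).


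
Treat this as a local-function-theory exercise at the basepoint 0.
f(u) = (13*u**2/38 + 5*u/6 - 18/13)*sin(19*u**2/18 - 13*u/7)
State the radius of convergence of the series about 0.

The factor sin(19*u**2/18 - 13*u/7) is entire and contributes no finite singular point.
The polynomial part has no poles.
No finite singular points: the Taylor series at 0 converges everywhere.

The radius of convergence is infinite.


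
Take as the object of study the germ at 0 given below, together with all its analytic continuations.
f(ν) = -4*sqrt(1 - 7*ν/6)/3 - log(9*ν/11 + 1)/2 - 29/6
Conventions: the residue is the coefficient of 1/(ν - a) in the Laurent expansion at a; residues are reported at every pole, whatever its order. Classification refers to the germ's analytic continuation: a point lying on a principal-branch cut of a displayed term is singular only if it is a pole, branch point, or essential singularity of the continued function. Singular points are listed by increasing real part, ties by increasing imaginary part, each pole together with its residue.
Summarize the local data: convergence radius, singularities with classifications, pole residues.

Branch term (-1/2)*log(1 - ν/(-11/9)): its argument vanishes at ν = -11/9, a logarithmic branch point, modulus 11/9.
Branch term (-4/3)*sqrt(1 - ν/(6/7)): its argument vanishes at ν = 6/7, a square-root branch point, modulus 6/7.
The radius of convergence is the smallest modulus among the singular points: 6/7.
List the singular points by increasing real part (a conjugate pair: the negative imaginary part first).

Radius of convergence at 0: 6/7.
At -11/9: a logarithmic branch point.
At 6/7: an algebraic (square-root) branch point.


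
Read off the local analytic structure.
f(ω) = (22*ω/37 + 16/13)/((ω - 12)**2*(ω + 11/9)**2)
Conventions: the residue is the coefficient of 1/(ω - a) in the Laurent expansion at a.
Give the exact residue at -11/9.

The residue is 3110238/810561479.

At the order-2 pole -11/9 set g(ω) = (ω - (-11/9))^2*f(ω) = (22*ω/37 + 16/13)/(ω - 12)**2.
Order-2 pole: residue = g'(a); g'(-11/9) = 3110238/810561479, so the residue is 3110238/810561479.


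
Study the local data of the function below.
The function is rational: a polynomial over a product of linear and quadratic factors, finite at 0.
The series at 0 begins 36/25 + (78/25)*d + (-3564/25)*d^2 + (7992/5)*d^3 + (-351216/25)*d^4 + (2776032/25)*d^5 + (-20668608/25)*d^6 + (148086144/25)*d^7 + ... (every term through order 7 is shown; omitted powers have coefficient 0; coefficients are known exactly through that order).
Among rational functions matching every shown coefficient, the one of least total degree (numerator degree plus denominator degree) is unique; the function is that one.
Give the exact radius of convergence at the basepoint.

No rational of total degree below 4 reproduces all 8 coefficients; solving the [2/2] Pade equations on them gives f(d) = (-37*d**2/25 + 17*d/30 + 1/25)/(d + 1/6)**2, whose expansion matches every shown term.
Denominator factor (d + 1/6)^2: pole of order 2 at -1/6, modulus 1/6.
The radius of convergence is the smallest modulus among the singular points: 1/6.

The radius of convergence is 1/6.


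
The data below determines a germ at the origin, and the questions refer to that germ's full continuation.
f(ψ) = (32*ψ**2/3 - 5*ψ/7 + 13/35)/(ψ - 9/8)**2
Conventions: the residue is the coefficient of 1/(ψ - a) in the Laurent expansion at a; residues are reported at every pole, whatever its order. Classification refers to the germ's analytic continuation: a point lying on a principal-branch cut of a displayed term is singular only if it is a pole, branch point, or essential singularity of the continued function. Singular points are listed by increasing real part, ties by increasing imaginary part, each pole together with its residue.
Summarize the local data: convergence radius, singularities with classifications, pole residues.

Denominator factor (ψ - 9/8)^2: pole of order 2 at 9/8, modulus 9/8.
The radius of convergence is the smallest modulus among the singular points: 9/8.
At the order-2 pole 9/8 set g(ψ) = (ψ - (9/8))^2*f(ψ) = 32*ψ**2/3 - 5*ψ/7 + 13/35.
Order-2 pole: residue = g'(a); g'(9/8) = 163/7, so the residue is 163/7.

Radius of convergence at 0: 9/8.
At 9/8: a pole of order 2; residue 163/7.


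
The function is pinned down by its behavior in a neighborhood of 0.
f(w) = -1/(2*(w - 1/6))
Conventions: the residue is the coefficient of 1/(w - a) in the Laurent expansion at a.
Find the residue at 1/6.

At the order-1 pole 1/6 set g(w) = (w - (1/6))*f(w) = -1/2.
Simple pole: residue = g(a) at a = 1/6, which is -1/2.

The residue is -1/2.


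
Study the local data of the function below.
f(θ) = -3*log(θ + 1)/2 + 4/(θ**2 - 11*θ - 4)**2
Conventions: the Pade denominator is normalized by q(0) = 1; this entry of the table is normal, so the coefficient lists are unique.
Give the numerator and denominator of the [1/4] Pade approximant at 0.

The Pade approximant has numerator coefficients [1/4, -1559419/659360]; denominator coefficients [1, 336241/164840, -56247/20605, 11875797/2637440, -6441057/1318720].

Taylor coefficients needed (expand at 0): a_0 = 1/4, a_1 = -23/8, a_2 = 419/64, a_3 = -1429/64, a_4 = 79445/1024, a_5 = -2690317/10240.
Write the denominator as Q(θ) = 1 + q1*θ + q2*θ^2 + q3*θ^3 + q4*θ^4. Requiring Q*f - P = O(θ^6) with deg P <= 1 kills the coefficients of θ^2..θ^5 in Q*f:
  θ^2: a_2 + q1*a_1 + q2*a_0 = 0, i.e. 419/64 + (-23/8)*q1 + (1/4)*q2 = 0.
  θ^3: a_3 + q1*a_2 + q2*a_1 + q3*a_0 = 0, i.e. -1429/64 + (419/64)*q1 + (-23/8)*q2 + (1/4)*q3 = 0.
  θ^4: a_4 + q1*a_3 + q2*a_2 + q3*a_1 + q4*a_0 = 0, i.e. 79445/1024 + (-1429/64)*q1 + (419/64)*q2 + (-23/8)*q3 + (1/4)*q4 = 0.
  θ^5: a_5 + q1*a_4 + q2*a_3 + q3*a_2 + q4*a_1 = 0, i.e. -2690317/10240 + (79445/1024)*q1 + (-1429/64)*q2 + (419/64)*q3 + (-23/8)*q4 = 0.
Solving this linear system: q1 = 336241/164840, q2 = -56247/20605, q3 = 11875797/2637440, q4 = -6441057/1318720.
The numerator is Q*f truncated at degree 1: P0 = a_0 = 1/4; P1 = a_1 + q1*a_0 = -1559419/659360.


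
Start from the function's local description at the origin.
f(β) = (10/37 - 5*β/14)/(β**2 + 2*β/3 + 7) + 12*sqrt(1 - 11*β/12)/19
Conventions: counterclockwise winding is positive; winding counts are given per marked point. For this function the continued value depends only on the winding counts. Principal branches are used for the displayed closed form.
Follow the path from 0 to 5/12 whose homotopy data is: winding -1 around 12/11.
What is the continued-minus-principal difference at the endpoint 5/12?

Continued minus principal equals -(2/19)*sqrt(89).

The rational part is single-valued and drops out of the difference; each branch term changes only by its own monodromy.
(12/19)*sqrt(1 - β/(12/11)): winding -1 is odd, the square root flips sign, contributing -2*(12/19)*sqrt(1 - (5/12)/(12/11)) = -2*(12/19)*sqrt(89/144) = -(2/19)*sqrt(89).
Summing the contributions at β = 5/12 gives -(2/19)*sqrt(89).


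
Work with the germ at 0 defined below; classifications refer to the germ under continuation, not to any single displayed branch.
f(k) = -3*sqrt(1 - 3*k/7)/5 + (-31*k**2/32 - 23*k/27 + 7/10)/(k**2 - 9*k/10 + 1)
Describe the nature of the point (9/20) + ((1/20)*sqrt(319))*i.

The point is a pole of order 1.

The denominator factor k**2 - 9*k/10 + 1 vanishes at (9/20) + ((1/20)*sqrt(319))*i and appears to the power 1; the numerator there equals (17147/19200) - ((14893/172800)*sqrt(319))*i, nonzero, and no other factor vanishes.
The branch terms are analytic at this point.
Hence a pole whose order is the multiplicity, 1.


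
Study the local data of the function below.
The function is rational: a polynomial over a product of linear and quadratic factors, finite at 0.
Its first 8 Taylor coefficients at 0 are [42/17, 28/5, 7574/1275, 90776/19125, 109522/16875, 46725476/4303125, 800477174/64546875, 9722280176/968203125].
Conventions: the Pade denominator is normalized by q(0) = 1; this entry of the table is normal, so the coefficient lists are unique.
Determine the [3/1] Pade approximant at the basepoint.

Taylor coefficients needed (read off): a_0 = 42/17, a_1 = 28/5, a_2 = 7574/1275, a_3 = 90776/19125, a_4 = 109522/16875.
Write the denominator as Q(v) = 1 + q1*v. Requiring Q*f - P = O(v^5) with deg P <= 3 kills the coefficients of v^4..v^4 in Q*f:
  v^4: a_4 + q1*a_3 = 0, i.e. 109522/16875 + (90776/19125)*q1 = 0.
Solving this linear system: q1 = -132991/97260.
The numerator is Q*f truncated at degree 3: P0 = a_0 = 42/17; P1 = a_1 + q1*a_0 = 7203/3242; P2 = a_2 + q1*a_1 = -47313/27557; P3 = a_3 + q1*a_2 = -186081/55114.

The Pade approximant has numerator coefficients [42/17, 7203/3242, -47313/27557, -186081/55114]; denominator coefficients [1, -132991/97260].


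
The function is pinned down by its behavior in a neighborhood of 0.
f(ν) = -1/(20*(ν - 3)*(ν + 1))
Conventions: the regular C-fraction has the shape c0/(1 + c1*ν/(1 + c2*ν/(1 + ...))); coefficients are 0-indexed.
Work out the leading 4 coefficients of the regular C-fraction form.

Taylor coefficients (expand at 0): a_0 = 1/60, a_1 = -1/90, a_2 = 7/540, a_3 = -1/81.
c0 = a_0 = 1/60. Peel one level at a time: if S = 1 + c*ν/S' with S'(0) = 1, then c is the ν-coefficient of S and S' = c*ν/(S - 1).
S_1 = c0/f = 1 + (2/3)*ν + (-1/3)*ν^2 + ...; c1 = 2/3.
S_2 = c1*ν/(S_1 - 1) = 1 + (1/2)*ν + (1/4)*ν^2 + ...; c2 = 1/2.
S_3 = c2*ν/(S_2 - 1) = 1 + (-1/2)*ν + ...; c3 = -1/2.

The regular C-fraction coefficients are [1/60, 2/3, 1/2, -1/2].


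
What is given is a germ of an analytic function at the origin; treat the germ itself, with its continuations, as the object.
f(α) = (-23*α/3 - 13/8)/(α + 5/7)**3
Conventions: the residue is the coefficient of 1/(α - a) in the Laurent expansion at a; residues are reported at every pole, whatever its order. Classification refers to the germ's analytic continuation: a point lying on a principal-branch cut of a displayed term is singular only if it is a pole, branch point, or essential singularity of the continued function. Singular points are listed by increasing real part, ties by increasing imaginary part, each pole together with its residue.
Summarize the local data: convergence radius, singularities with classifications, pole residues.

Radius of convergence at 0: 5/7.
At -5/7: a pole of order 3; residue 0.

Denominator factor (α + 5/7)^3: pole of order 3 at -5/7, modulus 5/7.
The radius of convergence is the smallest modulus among the singular points: 5/7.
At the order-3 pole -5/7 set g(α) = (α - (-5/7))^3*f(α) = -23*α/3 - 13/8.
Order-3 pole: residue = g''(a)/2; g''(-5/7) = 0, so the residue is 0.


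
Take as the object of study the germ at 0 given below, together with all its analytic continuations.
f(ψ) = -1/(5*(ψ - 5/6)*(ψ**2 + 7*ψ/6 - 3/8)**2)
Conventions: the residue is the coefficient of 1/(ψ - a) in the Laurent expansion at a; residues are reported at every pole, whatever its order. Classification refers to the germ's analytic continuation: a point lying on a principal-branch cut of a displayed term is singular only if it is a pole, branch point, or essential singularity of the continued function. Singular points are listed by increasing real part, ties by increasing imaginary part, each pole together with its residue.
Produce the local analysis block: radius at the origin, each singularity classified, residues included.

Radius of convergence at 0: -7/12 + (1/12)*sqrt(103).
At -7/12 - (1/12)*sqrt(103): a pole of order 2; residue 288/4805 - (9792/10195249)*sqrt(103).
At -7/12 + (1/12)*sqrt(103): a pole of order 2; residue 288/4805 + (9792/10195249)*sqrt(103).
At 5/6: a pole of order 1; residue -576/4805.


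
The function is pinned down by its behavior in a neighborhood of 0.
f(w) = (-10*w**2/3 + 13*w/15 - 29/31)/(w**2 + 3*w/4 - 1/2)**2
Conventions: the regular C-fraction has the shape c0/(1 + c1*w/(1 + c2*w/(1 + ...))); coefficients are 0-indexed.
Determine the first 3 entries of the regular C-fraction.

The regular C-fraction coefficients are [-116/31, -902/435, -5475599/1569480].

Taylor coefficients (expand at 0): a_0 = -116/31, a_1 = -3608/465, a_2 = -20069/465.
c0 = a_0 = -116/31. Peel one level at a time: if S = 1 + c*w/S' with S'(0) = 1, then c is the w-coefficient of S and S' = c*w/(S - 1).
S_1 = c0/f = 1 + (-902/435)*w + (-5475599/756900)*w^2 + ...; c1 = -902/435.
S_2 = c1*w/(S_1 - 1) = 1 + (-5475599/1569480)*w + ...; c2 = -5475599/1569480.


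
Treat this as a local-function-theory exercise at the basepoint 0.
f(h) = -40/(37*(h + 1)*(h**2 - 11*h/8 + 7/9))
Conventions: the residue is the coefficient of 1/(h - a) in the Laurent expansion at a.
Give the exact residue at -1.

The residue is -2880/8399.

At the order-1 pole -1 set g(h) = (h - (-1))*f(h) = -40/(37*(h**2 - 11*h/8 + 7/9)).
Simple pole: residue = g(a) at a = -1, which is -2880/8399.


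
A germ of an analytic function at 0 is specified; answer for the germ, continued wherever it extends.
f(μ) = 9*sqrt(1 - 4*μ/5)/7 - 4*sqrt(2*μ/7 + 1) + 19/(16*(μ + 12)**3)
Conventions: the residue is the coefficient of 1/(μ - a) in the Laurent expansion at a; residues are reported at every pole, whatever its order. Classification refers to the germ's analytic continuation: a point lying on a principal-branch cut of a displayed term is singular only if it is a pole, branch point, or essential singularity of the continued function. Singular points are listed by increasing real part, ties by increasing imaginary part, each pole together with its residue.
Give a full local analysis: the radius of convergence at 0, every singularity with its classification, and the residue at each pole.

Denominator factor (μ + 12)^3: pole of order 3 at -12, modulus 12.
Branch term (9/7)*sqrt(1 - μ/(5/4)): its argument vanishes at μ = 5/4, a square-root branch point, modulus 5/4.
Branch term (-4)*sqrt(1 - μ/(-7/2)): its argument vanishes at μ = -7/2, a square-root branch point, modulus 7/2.
The radius of convergence is the smallest modulus among the singular points: 5/4.
The branch terms are analytic at -12 and contribute nothing to the residue; only the rational part matters.
At the order-3 pole -12 set g(μ) = (μ - (-12))^3*(rational part) = 19/16.
Order-3 pole: residue = g''(a)/2; g''(-12) = 0, so the residue is 0.
List the singular points by increasing real part (a conjugate pair: the negative imaginary part first).

Radius of convergence at 0: 5/4.
At -12: a pole of order 3; residue 0.
At -7/2: an algebraic (square-root) branch point.
At 5/4: an algebraic (square-root) branch point.


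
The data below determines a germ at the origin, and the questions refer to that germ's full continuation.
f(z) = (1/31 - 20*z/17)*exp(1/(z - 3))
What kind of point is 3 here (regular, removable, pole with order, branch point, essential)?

The exponent 1/(z - (3)) has a pole at 3, so exp(1/(z - (3))) takes every nonzero value near it: an essential singularity (not a pole of any order).

The point is an essential singularity.


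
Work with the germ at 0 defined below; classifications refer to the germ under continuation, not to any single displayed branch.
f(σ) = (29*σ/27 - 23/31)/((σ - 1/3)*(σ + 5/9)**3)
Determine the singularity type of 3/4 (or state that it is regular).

Denominator factors: σ + 5/9 = 47/36 at σ = 3/4; σ - 1/3 = 5/12 at σ = 3/4 — none vanishes.
So the germ continues analytically to 3/4.

The point is a regular point.


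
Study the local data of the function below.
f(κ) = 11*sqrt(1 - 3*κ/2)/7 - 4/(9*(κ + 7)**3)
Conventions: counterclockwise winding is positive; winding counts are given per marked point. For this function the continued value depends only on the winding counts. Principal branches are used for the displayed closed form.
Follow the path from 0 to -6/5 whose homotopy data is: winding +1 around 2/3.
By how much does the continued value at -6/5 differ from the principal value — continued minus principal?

Continued minus principal equals -(22/35)*sqrt(70).

The rational part is single-valued and drops out of the difference; each branch term changes only by its own monodromy.
(11/7)*sqrt(1 - κ/(2/3)): winding +1 is odd, the square root flips sign, contributing -2*(11/7)*sqrt(1 - (-6/5)/(2/3)) = -2*(11/7)*sqrt(14/5) = -(22/35)*sqrt(70).
Summing the contributions at κ = -6/5 gives -(22/35)*sqrt(70).


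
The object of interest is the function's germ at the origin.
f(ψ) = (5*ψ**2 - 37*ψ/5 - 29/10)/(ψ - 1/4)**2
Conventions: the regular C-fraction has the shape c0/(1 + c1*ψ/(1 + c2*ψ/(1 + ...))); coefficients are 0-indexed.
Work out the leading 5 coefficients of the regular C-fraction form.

The regular C-fraction coefficients are [-232/5, -306/29, 18775/4437, -146189/114903, -306/751].

Taylor coefficients (expand at 0): a_0 = -232/5, a_1 = -2448/5, a_2 = -15472/5, a_3 = -84608/5, a_4 = -429312/5.
c0 = a_0 = -232/5. Peel one level at a time: if S = 1 + c*ψ/S' with S'(0) = 1, then c is the ψ-coefficient of S and S' = c*ψ/(S - 1).
S_1 = c0/f = 1 + (-306/29)*ψ + (37550/841)*ψ^2 + ...; c1 = -306/29.
S_2 = c1*ψ/(S_1 - 1) = 1 + (18775/4437)*ψ + (126025/23409)*ψ^2 + ...; c2 = 18775/4437.
S_3 = c2*ψ/(S_2 - 1) = 1 + (-146189/114903)*ψ + (-292378/564001)*ψ^2 + ...; c3 = -146189/114903.
S_4 = c3*ψ/(S_3 - 1) = 1 + (-306/751)*ψ + ...; c4 = -306/751.


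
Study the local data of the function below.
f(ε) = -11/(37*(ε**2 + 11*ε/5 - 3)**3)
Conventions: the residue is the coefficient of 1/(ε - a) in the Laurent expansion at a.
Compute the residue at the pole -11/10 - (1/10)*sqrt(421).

The factor ε**2 + 11*ε/5 - 3 splits as (ε - a)(ε - a') with a = -11/10 - (1/10)*sqrt(421), a' = -11/10 + (1/10)*sqrt(421). At the order-3 pole a set g(ε) = (ε - a)^3*f(ε) = [-11/37] / (ε - a')^3.
Order-3 pole: residue = g''(a)/2; g''(-11/10 - (1/10)*sqrt(421)) = (412500/2760883057)*sqrt(421), so the residue is (206250/2760883057)*sqrt(421).

The residue is (206250/2760883057)*sqrt(421).
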